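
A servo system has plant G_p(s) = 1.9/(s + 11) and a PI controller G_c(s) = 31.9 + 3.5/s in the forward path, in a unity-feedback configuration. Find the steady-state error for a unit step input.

0

The open loop G_c(s)G_p(s) has a pole at the origin (type 1), so the static position error constant is infinite and e_ss = 1/(1+∞) = 0.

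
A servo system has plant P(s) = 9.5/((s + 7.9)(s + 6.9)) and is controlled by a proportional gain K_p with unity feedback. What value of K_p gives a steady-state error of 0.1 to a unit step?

K_p = 51.6

For a type-0 loop with proportional control, e_ss = 1/(1 + K_p·P(0)).
P(0) = 0.1743. Require 1/(1 + K_p·0.1743) = 0.1, so 1 + 0.1743·K_p = 10.
K_p = (10 − 1)/0.1743 = 51.6.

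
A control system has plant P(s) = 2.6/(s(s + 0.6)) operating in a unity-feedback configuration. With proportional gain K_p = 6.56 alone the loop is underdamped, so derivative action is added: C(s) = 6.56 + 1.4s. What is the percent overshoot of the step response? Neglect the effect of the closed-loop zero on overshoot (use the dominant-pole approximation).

Forward path: (6.56 + 1.4s)·2.6/(s(s+0.6)). The closed-loop characteristic equation is s² + (0.6 + 2.6·1.4)s + 2.6·6.56 = 0.
That is s² + 4.24s + 17.06 = 0, so ω_n = 4.13 rad/s and ζ = 4.24/(2·4.13) = 0.5133.
%OS = 100·exp(−πζ/√(1−ζ²)) = 15.3%.

15.3%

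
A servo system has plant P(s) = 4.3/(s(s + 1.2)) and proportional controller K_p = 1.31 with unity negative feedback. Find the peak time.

T_p = 1.37 s

The closed-loop denominator s² + 1.2s + 5.633 gives ω_n = √5.633 = 2.373 and ζ = 1.2/(2ω_n) = 0.2528.
Damped frequency ω_d = ω_n√(1−ζ²) = 2.296 rad/s, so peak time T_p = π/ω_d = 1.37 s.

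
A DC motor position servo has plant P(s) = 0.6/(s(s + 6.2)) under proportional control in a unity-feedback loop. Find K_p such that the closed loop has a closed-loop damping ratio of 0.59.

K_p = 46

Closed-loop characteristic equation: s² + 6.2s + K_p·0.6 = 0.
So ω_n = √(0.6K_p) and 2ζω_n = 6.2, giving ζ = 6.2/(2√(0.6K_p)).
Setting ζ = 0.59: √(0.6K_p) = 6.2/(2·0.59) = 5.254, so K_p = 27.61/0.6 = 46.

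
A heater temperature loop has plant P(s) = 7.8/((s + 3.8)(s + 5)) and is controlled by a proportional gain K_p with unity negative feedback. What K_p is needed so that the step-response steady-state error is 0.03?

For a type-0 loop with proportional control, e_ss = 1/(1 + K_p·P(0)).
P(0) = 0.4105. Require 1/(1 + K_p·0.4105) = 0.03, so 1 + 0.4105·K_p = 33.33.
K_p = (33.33 − 1)/0.4105 = 78.8.

K_p = 78.8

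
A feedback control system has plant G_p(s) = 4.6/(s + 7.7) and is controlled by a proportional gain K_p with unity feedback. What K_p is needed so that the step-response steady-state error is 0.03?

K_p = 54.1

Steady-state error for a unit step on this type-0 loop is 1/(1 + K_p·G_p(0)).
G_p(0) = 0.5974. Require 1/(1 + K_p·0.5974) = 0.03, so 1 + 0.5974·K_p = 33.33.
K_p = (33.33 − 1)/0.5974 = 54.1.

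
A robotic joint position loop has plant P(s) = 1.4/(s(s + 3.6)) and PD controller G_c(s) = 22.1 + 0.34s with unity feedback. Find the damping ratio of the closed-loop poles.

Forward path: (22.1 + 0.34s)·1.4/(s(s+3.6)). The closed-loop characteristic equation is s² + (3.6 + 1.4·0.34)s + 1.4·22.1 = 0.
That is s² + 4.076s + 30.94 = 0, so ω_n = 5.562 rad/s and ζ = 4.076/(2·5.562) = 0.3664.

ζ = 0.366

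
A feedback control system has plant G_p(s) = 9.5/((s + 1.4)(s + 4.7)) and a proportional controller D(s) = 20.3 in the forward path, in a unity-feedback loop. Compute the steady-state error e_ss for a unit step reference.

The loop is type 0. Static position error constant K_pos = D(0)·G_p(0) = 20.3·1.444 = 29.31.
Steady-state error to a unit step: e_ss = 1/(1+K_pos) = 1/30.31 = 0.033.

0.033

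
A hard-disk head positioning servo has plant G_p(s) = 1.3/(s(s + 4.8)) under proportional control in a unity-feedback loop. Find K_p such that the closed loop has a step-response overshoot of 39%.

K_p = 53.8

From %OS = 100·exp(−πζ/√(1−ζ²)) = 39%, ζ = −ln(0.39)/√(π²+ln²(0.39)) = 0.2871.
Characteristic equation s² + 4.8s + 1.3K_p = 0 gives ζ = 4.8/(2√(1.3K_p)).
Setting ζ = 0.2871: √(1.3K_p) = 4.8/(2·0.2871) = 8.359, so K_p = 69.88/1.3 = 53.8.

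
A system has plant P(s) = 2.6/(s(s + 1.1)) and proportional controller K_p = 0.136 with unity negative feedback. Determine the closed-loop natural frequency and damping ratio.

1 + K_p·P(s) = 0 gives s² + 1.1s + 0.3536 = 0.
So ω_n² = 0.3536 ⇒ ω_n = 0.5946 rad/s, and ζ = 1.1/(2ω_n) = 0.925.

ω_n = 0.595 rad/s, ζ = 0.925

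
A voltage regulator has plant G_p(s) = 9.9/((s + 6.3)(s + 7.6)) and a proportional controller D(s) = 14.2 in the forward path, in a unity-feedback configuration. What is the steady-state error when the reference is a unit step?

The loop is type 0. Static position error constant K_pos = D(0)·G_p(0) = 14.2·0.2068 = 2.936.
Steady-state error to a unit step: e_ss = 1/(1+K_pos) = 1/3.936 = 0.254.

0.254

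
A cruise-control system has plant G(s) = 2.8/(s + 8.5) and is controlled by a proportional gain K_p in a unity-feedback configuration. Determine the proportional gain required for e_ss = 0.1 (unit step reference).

Steady-state error for a unit step on this type-0 loop is 1/(1 + K_p·G(0)).
G(0) = 0.3294. Require 1/(1 + K_p·0.3294) = 0.1, so 1 + 0.3294·K_p = 10.
K_p = (10 − 1)/0.3294 = 27.3.

K_p = 27.3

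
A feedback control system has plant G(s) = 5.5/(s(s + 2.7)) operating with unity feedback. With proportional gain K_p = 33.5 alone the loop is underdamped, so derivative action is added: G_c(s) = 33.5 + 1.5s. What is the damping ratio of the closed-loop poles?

ζ = 0.403

Forward path: (33.5 + 1.5s)·5.5/(s(s+2.7)). The closed-loop characteristic equation is s² + (2.7 + 5.5·1.5)s + 5.5·33.5 = 0.
That is s² + 10.95s + 184.2 = 0, so ω_n = 13.57 rad/s and ζ = 10.95/(2·13.57) = 0.4033.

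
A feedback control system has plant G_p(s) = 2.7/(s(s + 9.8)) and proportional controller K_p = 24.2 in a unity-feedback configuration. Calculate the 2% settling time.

T_s ≈ 0.816 s

The closed-loop denominator s² + 9.8s + 65.34 gives ω_n = √65.34 = 8.083 and ζ = 9.8/(2ω_n) = 0.6062.
2% settling time T_s ≈ 4/(ζω_n) = 4/4.9 = 0.816 s.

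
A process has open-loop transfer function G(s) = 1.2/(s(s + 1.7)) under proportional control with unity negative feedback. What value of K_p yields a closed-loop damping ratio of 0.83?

Closed-loop characteristic equation: s² + 1.7s + K_p·1.2 = 0.
So ω_n = √(1.2K_p) and 2ζω_n = 1.7, giving ζ = 1.7/(2√(1.2K_p)).
Setting ζ = 0.83: √(1.2K_p) = 1.7/(2·0.83) = 1.024, so K_p = 1.049/1.2 = 0.874.

K_p = 0.874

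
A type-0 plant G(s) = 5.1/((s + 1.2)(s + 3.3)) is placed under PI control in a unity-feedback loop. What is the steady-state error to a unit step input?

0

The PI controller's integrator makes the forward path type 1, so e_ss to a step is zero.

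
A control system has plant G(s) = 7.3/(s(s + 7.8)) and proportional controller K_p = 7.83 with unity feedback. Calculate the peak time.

Closed-loop characteristic equation: s² + 7.8s + 57.16 = 0, so ω_n = 7.56 rad/s and ζ = 7.8/(2·7.56) = 0.5158.
Damped frequency ω_d = ω_n√(1−ζ²) = 6.477 rad/s, so peak time T_p = π/ω_d = 0.485 s.

T_p = 0.485 s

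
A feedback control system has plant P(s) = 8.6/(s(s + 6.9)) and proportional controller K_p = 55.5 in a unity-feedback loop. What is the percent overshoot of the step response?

Closed-loop characteristic equation: s² + 6.9s + 477.3 = 0, so ω_n = 21.85 rad/s and ζ = 6.9/(2·21.85) = 0.1579.
%OS = 100·exp(−πζ/√(1−ζ²)) = 100·exp(−π·0.1579/√0.9751) = 60.5%.

60.5%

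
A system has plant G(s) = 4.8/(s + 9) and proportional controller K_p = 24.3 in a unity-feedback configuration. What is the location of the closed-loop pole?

Closed-loop transfer function: T(s) = K_p·G(s)/(1 + K_p·G(s)) = 116.6/(s + 9 + 116.6) = 116.6/(s + 125.6).
The closed-loop pole is at s = −125.6.

s = -125.6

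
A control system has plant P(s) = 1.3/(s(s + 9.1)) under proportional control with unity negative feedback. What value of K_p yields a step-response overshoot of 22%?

K_p = 84.5

From %OS = 100·exp(−πζ/√(1−ζ²)) = 22%, ζ = −ln(0.22)/√(π²+ln²(0.22)) = 0.4342.
Characteristic equation s² + 9.1s + 1.3K_p = 0 gives ζ = 9.1/(2√(1.3K_p)).
Setting ζ = 0.4342: √(1.3K_p) = 9.1/(2·0.4342) = 10.48, so K_p = 109.8/1.3 = 84.5.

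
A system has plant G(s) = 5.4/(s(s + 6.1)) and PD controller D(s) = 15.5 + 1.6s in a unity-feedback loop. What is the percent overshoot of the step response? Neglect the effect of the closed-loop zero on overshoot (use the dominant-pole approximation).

Forward path: (15.5 + 1.6s)·5.4/(s(s+6.1)). The closed-loop characteristic equation is s² + (6.1 + 5.4·1.6)s + 5.4·15.5 = 0.
That is s² + 14.74s + 83.7 = 0, so ω_n = 9.149 rad/s and ζ = 14.74/(2·9.149) = 0.8056.
%OS = 100·exp(−πζ/√(1−ζ²)) = 1.4%.

1.4%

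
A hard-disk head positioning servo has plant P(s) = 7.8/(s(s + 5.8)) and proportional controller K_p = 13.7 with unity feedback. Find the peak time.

The closed-loop denominator s² + 5.8s + 106.9 gives ω_n = √106.9 = 10.34 and ζ = 5.8/(2ω_n) = 0.2805.
Damped frequency ω_d = ω_n√(1−ζ²) = 9.922 rad/s, so peak time T_p = π/ω_d = 0.317 s.

T_p = 0.317 s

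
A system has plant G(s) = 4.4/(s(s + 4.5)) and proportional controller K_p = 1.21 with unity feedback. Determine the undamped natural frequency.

ω_n = 2.31 rad/s

With unity feedback the closed-loop characteristic equation is s² + 4.5s + 1.21·4.4 = s² + 4.5s + 5.324 = 0.
So ω_n² = 5.324 ⇒ ω_n = 2.307 rad/s, and ζ = 4.5/(2ω_n) = 0.975.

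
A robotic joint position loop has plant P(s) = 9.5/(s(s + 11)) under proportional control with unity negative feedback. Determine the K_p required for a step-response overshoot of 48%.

From %OS = 100·exp(−πζ/√(1−ζ²)) = 48%, ζ = −ln(0.48)/√(π²+ln²(0.48)) = 0.2275.
Characteristic equation s² + 11s + 9.5K_p = 0 gives ζ = 11/(2√(9.5K_p)).
Setting ζ = 0.2275: √(9.5K_p) = 11/(2·0.2275) = 24.18, so K_p = 584.5/9.5 = 61.5.

K_p = 61.5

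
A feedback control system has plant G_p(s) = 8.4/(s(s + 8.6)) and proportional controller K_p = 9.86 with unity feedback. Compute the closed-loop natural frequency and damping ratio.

ω_n = 9.1 rad/s, ζ = 0.472

With unity feedback the closed-loop characteristic equation is s² + 8.6s + 9.86·8.4 = s² + 8.6s + 82.82 = 0.
So ω_n² = 82.82 ⇒ ω_n = 9.101 rad/s, and ζ = 8.6/(2ω_n) = 0.472.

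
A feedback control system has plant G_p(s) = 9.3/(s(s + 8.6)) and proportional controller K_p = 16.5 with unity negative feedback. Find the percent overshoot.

31.3%

The closed-loop denominator s² + 8.6s + 153.5 gives ω_n = √153.5 = 12.39 and ζ = 8.6/(2ω_n) = 0.3471.
%OS = 100·exp(−πζ/√(1−ζ²)) = 100·exp(−π·0.3471/√0.8795) = 31.3%.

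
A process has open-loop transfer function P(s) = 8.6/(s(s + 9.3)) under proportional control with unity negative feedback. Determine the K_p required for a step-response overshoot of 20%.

From %OS = 100·exp(−πζ/√(1−ζ²)) = 20%, ζ = −ln(0.2)/√(π²+ln²(0.2)) = 0.4559.
Characteristic equation s² + 9.3s + 8.6K_p = 0 gives ζ = 9.3/(2√(8.6K_p)).
Setting ζ = 0.4559: √(8.6K_p) = 9.3/(2·0.4559) = 10.2, so K_p = 104/8.6 = 12.1.

K_p = 12.1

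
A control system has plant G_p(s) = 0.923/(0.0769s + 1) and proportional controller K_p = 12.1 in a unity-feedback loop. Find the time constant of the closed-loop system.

τ = 0.00632 s

Closed loop: T(s) = K_p·G_p/(1+K_p·G_p) = 11.17/(0.0769s + 1 + 11.17), with pole at s = −(1 + 11.17)/0.0769 = −158.2.
Closed-loop time constant τ = 1/158.2 = 0.00632 s.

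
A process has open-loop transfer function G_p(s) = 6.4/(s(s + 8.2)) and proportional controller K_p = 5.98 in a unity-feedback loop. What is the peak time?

From 1 + K_pG_p(s) = 0: s² + 8.2s + 38.27 = 0 ⇒ ω_n = 6.186, ζ = 0.6627.
Damped frequency ω_d = ω_n√(1−ζ²) = 4.633 rad/s, so peak time T_p = π/ω_d = 0.678 s.

T_p = 0.678 s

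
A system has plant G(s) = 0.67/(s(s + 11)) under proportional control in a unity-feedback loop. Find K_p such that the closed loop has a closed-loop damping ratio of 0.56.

K_p = 144

Closed-loop characteristic equation: s² + 11s + K_p·0.67 = 0.
So ω_n = √(0.67K_p) and 2ζω_n = 11, giving ζ = 11/(2√(0.67K_p)).
Setting ζ = 0.56: √(0.67K_p) = 11/(2·0.56) = 9.821, so K_p = 96.46/0.67 = 144.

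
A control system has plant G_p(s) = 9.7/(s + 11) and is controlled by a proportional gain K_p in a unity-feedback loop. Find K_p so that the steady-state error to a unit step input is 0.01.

K_p = 112

For a type-0 loop with proportional control, e_ss = 1/(1 + K_p·G_p(0)).
G_p(0) = 0.8818. Require 1/(1 + K_p·0.8818) = 0.01, so 1 + 0.8818·K_p = 100.
K_p = (100 − 1)/0.8818 = 112.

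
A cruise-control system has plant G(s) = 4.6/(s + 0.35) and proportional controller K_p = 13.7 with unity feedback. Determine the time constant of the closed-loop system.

τ = 0.0158 s

Closed-loop transfer function: T(s) = K_p·G(s)/(1 + K_p·G(s)) = 63.02/(s + 0.35 + 63.02) = 63.02/(s + 63.37).
Time constant τ = 1/63.37 = 0.0158 s.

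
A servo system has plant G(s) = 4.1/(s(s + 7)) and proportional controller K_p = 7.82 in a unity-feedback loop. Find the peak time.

The closed-loop denominator s² + 7s + 32.06 gives ω_n = √32.06 = 5.662 and ζ = 7/(2ω_n) = 0.6181.
Damped frequency ω_d = ω_n√(1−ζ²) = 4.451 rad/s, so peak time T_p = π/ω_d = 0.706 s.

T_p = 0.706 s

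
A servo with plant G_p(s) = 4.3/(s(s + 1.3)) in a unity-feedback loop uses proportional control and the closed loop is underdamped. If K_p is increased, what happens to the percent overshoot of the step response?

ζ = 1.3/(2√(4.3K_p)) decreases as K_p grows; lower damping means more overshoot.

increase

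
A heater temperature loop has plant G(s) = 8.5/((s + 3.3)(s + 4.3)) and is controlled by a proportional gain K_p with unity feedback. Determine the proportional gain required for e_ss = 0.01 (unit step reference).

K_p = 165

Steady-state error for a unit step on this type-0 loop is 1/(1 + K_p·G(0)).
G(0) = 0.599. Require 1/(1 + K_p·0.599) = 0.01, so 1 + 0.599·K_p = 100.
K_p = (100 − 1)/0.599 = 165.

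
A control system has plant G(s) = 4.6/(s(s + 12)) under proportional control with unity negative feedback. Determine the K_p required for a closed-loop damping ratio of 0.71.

Closed-loop characteristic equation: s² + 12s + K_p·4.6 = 0.
So ω_n = √(4.6K_p) and 2ζω_n = 12, giving ζ = 12/(2√(4.6K_p)).
Setting ζ = 0.71: √(4.6K_p) = 12/(2·0.71) = 8.451, so K_p = 71.41/4.6 = 15.5.

K_p = 15.5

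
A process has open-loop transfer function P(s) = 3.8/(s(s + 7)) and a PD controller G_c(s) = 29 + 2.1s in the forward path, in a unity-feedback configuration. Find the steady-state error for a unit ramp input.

0.0635

The loop has one pole at the origin (type 1). Velocity error constant K_v = lim_{s→0} s·G_c(s)P(s) = 29·3.8/7 = 15.74.
Steady-state error to a unit ramp: e_ss = 1/K_v = 0.0635.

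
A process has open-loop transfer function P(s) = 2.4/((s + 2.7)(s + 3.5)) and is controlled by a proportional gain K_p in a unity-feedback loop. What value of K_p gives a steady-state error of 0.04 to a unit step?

Steady-state error for a unit step on this type-0 loop is 1/(1 + K_p·P(0)).
P(0) = 0.254. Require 1/(1 + K_p·0.254) = 0.04, so 1 + 0.254·K_p = 25.
K_p = (25 − 1)/0.254 = 94.5.

K_p = 94.5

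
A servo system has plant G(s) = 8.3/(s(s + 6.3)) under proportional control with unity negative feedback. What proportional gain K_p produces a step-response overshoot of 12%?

From %OS = 100·exp(−πζ/√(1−ζ²)) = 12%, ζ = −ln(0.12)/√(π²+ln²(0.12)) = 0.5594.
Characteristic equation s² + 6.3s + 8.3K_p = 0 gives ζ = 6.3/(2√(8.3K_p)).
Setting ζ = 0.5594: √(8.3K_p) = 6.3/(2·0.5594) = 5.631, so K_p = 31.71/8.3 = 3.82.

K_p = 3.82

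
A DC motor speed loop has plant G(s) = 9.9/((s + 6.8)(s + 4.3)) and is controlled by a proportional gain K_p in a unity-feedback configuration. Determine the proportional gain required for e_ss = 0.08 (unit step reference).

For a type-0 loop with proportional control, e_ss = 1/(1 + K_p·G(0)).
G(0) = 0.3386. Require 1/(1 + K_p·0.3386) = 0.08, so 1 + 0.3386·K_p = 12.5.
K_p = (12.5 − 1)/0.3386 = 34.

K_p = 34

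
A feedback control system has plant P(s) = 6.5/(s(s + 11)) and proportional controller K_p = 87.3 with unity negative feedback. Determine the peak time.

T_p = 0.136 s

Closed-loop characteristic equation: s² + 11s + 567.4 = 0, so ω_n = 23.82 rad/s and ζ = 11/(2·23.82) = 0.2309.
Damped frequency ω_d = ω_n√(1−ζ²) = 23.18 rad/s, so peak time T_p = π/ω_d = 0.136 s.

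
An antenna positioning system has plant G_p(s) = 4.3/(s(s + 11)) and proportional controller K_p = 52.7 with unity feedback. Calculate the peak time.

T_p = 0.224 s

The closed-loop denominator s² + 11s + 226.6 gives ω_n = √226.6 = 15.05 and ζ = 11/(2ω_n) = 0.3654.
Damped frequency ω_d = ω_n√(1−ζ²) = 14.01 rad/s, so peak time T_p = π/ω_d = 0.224 s.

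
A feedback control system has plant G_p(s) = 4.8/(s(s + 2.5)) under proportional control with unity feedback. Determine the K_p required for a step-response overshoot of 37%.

K_p = 3.58

From %OS = 100·exp(−πζ/√(1−ζ²)) = 37%, ζ = −ln(0.37)/√(π²+ln²(0.37)) = 0.3017.
Characteristic equation s² + 2.5s + 4.8K_p = 0 gives ζ = 2.5/(2√(4.8K_p)).
Setting ζ = 0.3017: √(4.8K_p) = 2.5/(2·0.3017) = 4.143, so K_p = 17.16/4.8 = 3.58.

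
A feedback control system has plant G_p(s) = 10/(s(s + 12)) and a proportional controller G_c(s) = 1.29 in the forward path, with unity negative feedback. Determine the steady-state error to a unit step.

The open loop G_c(s)G_p(s) has a pole at the origin (type 1), so the static position error constant is infinite and e_ss = 1/(1+∞) = 0.

0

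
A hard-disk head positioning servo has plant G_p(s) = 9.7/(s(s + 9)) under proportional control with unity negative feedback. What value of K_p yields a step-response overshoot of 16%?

From %OS = 100·exp(−πζ/√(1−ζ²)) = 16%, ζ = −ln(0.16)/√(π²+ln²(0.16)) = 0.5039.
Characteristic equation s² + 9s + 9.7K_p = 0 gives ζ = 9/(2√(9.7K_p)).
Setting ζ = 0.5039: √(9.7K_p) = 9/(2·0.5039) = 8.931, so K_p = 79.76/9.7 = 8.22.

K_p = 8.22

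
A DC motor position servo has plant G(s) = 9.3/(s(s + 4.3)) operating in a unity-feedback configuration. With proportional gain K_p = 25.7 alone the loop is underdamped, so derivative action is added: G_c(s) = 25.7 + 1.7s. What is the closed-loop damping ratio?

ζ = 0.65

Forward path: (25.7 + 1.7s)·9.3/(s(s+4.3)). The closed-loop characteristic equation is s² + (4.3 + 9.3·1.7)s + 9.3·25.7 = 0.
That is s² + 20.11s + 239 = 0, so ω_n = 15.46 rad/s and ζ = 20.11/(2·15.46) = 0.6504.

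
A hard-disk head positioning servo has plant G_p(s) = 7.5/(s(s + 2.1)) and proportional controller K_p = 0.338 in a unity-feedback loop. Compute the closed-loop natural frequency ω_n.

1 + K_p·G_p(s) = 0 gives s² + 2.1s + 2.535 = 0.
So ω_n² = 2.535 ⇒ ω_n = 1.592 rad/s, and ζ = 2.1/(2ω_n) = 0.659.

ω_n = 1.59 rad/s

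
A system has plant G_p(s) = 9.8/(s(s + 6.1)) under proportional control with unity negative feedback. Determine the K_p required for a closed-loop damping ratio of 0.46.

K_p = 4.49

Closed-loop characteristic equation: s² + 6.1s + K_p·9.8 = 0.
So ω_n = √(9.8K_p) and 2ζω_n = 6.1, giving ζ = 6.1/(2√(9.8K_p)).
Setting ζ = 0.46: √(9.8K_p) = 6.1/(2·0.46) = 6.63, so K_p = 43.96/9.8 = 4.49.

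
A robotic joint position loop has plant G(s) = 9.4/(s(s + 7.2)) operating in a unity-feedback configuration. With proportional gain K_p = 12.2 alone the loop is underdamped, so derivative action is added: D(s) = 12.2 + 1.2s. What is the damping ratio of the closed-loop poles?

Forward path: (12.2 + 1.2s)·9.4/(s(s+7.2)). The closed-loop characteristic equation is s² + (7.2 + 9.4·1.2)s + 9.4·12.2 = 0.
That is s² + 18.48s + 114.7 = 0, so ω_n = 10.71 rad/s and ζ = 18.48/(2·10.71) = 0.8628.

ζ = 0.863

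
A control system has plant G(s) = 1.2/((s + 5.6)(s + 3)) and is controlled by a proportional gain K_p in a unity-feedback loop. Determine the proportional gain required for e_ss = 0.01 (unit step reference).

For a type-0 loop with proportional control, e_ss = 1/(1 + K_p·G(0)).
G(0) = 0.07143. Require 1/(1 + K_p·0.07143) = 0.01, so 1 + 0.07143·K_p = 100.
K_p = (100 − 1)/0.07143 = 1390.

K_p = 1390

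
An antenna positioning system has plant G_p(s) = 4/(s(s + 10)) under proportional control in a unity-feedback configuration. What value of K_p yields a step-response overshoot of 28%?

From %OS = 100·exp(−πζ/√(1−ζ²)) = 28%, ζ = −ln(0.28)/√(π²+ln²(0.28)) = 0.3755.
Characteristic equation s² + 10s + 4K_p = 0 gives ζ = 10/(2√(4K_p)).
Setting ζ = 0.3755: √(4K_p) = 10/(2·0.3755) = 13.31, so K_p = 177.3/4 = 44.3.

K_p = 44.3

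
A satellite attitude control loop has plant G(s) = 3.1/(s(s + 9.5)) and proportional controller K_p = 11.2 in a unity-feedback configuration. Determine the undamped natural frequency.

1 + K_p·G(s) = 0 gives s² + 9.5s + 34.72 = 0.
So ω_n² = 34.72 ⇒ ω_n = 5.892 rad/s, and ζ = 9.5/(2ω_n) = 0.806.

ω_n = 5.89 rad/s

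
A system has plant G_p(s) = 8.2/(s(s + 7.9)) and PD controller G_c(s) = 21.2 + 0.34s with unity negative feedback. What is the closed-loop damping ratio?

Forward path: (21.2 + 0.34s)·8.2/(s(s+7.9)). The closed-loop characteristic equation is s² + (7.9 + 8.2·0.34)s + 8.2·21.2 = 0.
That is s² + 10.69s + 173.8 = 0, so ω_n = 13.18 rad/s and ζ = 10.69/(2·13.18) = 0.4053.

ζ = 0.405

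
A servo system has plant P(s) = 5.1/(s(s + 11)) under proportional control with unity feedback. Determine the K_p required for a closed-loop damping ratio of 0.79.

Closed-loop characteristic equation: s² + 11s + K_p·5.1 = 0.
So ω_n = √(5.1K_p) and 2ζω_n = 11, giving ζ = 11/(2√(5.1K_p)).
Setting ζ = 0.79: √(5.1K_p) = 11/(2·0.79) = 6.962, so K_p = 48.47/5.1 = 9.5.

K_p = 9.5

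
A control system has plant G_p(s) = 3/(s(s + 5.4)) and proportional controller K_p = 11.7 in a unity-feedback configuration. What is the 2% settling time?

From 1 + K_pG_p(s) = 0: s² + 5.4s + 35.1 = 0 ⇒ ω_n = 5.925, ζ = 0.4557.
2% settling time T_s ≈ 4/(ζω_n) = 4/2.7 = 1.48 s.

T_s ≈ 1.48 s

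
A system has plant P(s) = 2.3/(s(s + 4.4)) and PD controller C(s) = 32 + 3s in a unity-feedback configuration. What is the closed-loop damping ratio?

Forward path: (32 + 3s)·2.3/(s(s+4.4)). The closed-loop characteristic equation is s² + (4.4 + 2.3·3)s + 2.3·32 = 0.
That is s² + 11.3s + 73.6 = 0, so ω_n = 8.579 rad/s and ζ = 11.3/(2·8.579) = 0.6586.

ζ = 0.659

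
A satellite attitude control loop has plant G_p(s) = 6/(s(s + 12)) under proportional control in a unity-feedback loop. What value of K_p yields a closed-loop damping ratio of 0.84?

Closed-loop characteristic equation: s² + 12s + K_p·6 = 0.
So ω_n = √(6K_p) and 2ζω_n = 12, giving ζ = 12/(2√(6K_p)).
Setting ζ = 0.84: √(6K_p) = 12/(2·0.84) = 7.143, so K_p = 51.02/6 = 8.5.

K_p = 8.5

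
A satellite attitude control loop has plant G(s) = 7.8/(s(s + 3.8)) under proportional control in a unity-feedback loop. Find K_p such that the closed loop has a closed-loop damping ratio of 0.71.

K_p = 0.918

Closed-loop characteristic equation: s² + 3.8s + K_p·7.8 = 0.
So ω_n = √(7.8K_p) and 2ζω_n = 3.8, giving ζ = 3.8/(2√(7.8K_p)).
Setting ζ = 0.71: √(7.8K_p) = 3.8/(2·0.71) = 2.676, so K_p = 7.161/7.8 = 0.918.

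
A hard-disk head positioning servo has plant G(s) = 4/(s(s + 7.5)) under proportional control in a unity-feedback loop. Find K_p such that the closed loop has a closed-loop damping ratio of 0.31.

Closed-loop characteristic equation: s² + 7.5s + K_p·4 = 0.
So ω_n = √(4K_p) and 2ζω_n = 7.5, giving ζ = 7.5/(2√(4K_p)).
Setting ζ = 0.31: √(4K_p) = 7.5/(2·0.31) = 12.1, so K_p = 146.3/4 = 36.6.

K_p = 36.6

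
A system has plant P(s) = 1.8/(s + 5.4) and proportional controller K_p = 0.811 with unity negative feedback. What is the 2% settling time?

T_s ≈ 0.583 s

Closed-loop transfer function: T(s) = K_p·P(s)/(1 + K_p·P(s)) = 1.46/(s + 5.4 + 1.46) = 1.46/(s + 6.86).
Time constant τ = 1/6.86 = 0.1458 s, so the 2% settling time is about 4τ = 0.583 s.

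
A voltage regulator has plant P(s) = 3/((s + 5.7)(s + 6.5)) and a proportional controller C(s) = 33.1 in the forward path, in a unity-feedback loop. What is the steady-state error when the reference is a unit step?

The loop is type 0. Static position error constant K_pos = C(0)·P(0) = 33.1·0.08097 = 2.68.
Steady-state error to a unit step: e_ss = 1/(1+K_pos) = 1/3.68 = 0.272.

0.272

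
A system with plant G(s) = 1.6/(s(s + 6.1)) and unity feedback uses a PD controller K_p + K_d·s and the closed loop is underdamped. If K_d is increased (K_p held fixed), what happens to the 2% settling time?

decrease

Characteristic equation s² + (6.1 + 1.6K_d)s + 1.6K_p = 0: raising K_d increases ζω_n = (6.1+1.6K_d)/2 while the loop stays underdamped, so T_s ≈ 4/(ζω_n) decreases.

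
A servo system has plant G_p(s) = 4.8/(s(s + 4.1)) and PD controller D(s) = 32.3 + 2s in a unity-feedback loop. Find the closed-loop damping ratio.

ζ = 0.55

Forward path: (32.3 + 2s)·4.8/(s(s+4.1)). The closed-loop characteristic equation is s² + (4.1 + 4.8·2)s + 4.8·32.3 = 0.
That is s² + 13.7s + 155 = 0, so ω_n = 12.45 rad/s and ζ = 13.7/(2·12.45) = 0.5501.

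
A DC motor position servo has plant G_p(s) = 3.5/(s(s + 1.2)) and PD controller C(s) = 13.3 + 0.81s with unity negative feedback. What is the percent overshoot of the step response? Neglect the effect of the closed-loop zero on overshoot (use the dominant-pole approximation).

Forward path: (13.3 + 0.81s)·3.5/(s(s+1.2)). The closed-loop characteristic equation is s² + (1.2 + 3.5·0.81)s + 3.5·13.3 = 0.
That is s² + 4.035s + 46.55 = 0, so ω_n = 6.823 rad/s and ζ = 4.035/(2·6.823) = 0.2957.
%OS = 100·exp(−πζ/√(1−ζ²)) = 37.8%.

37.8%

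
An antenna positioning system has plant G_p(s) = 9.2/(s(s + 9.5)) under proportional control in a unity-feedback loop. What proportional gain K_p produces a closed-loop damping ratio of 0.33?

Closed-loop characteristic equation: s² + 9.5s + K_p·9.2 = 0.
So ω_n = √(9.2K_p) and 2ζω_n = 9.5, giving ζ = 9.5/(2√(9.2K_p)).
Setting ζ = 0.33: √(9.2K_p) = 9.5/(2·0.33) = 14.39, so K_p = 207.2/9.2 = 22.5.

K_p = 22.5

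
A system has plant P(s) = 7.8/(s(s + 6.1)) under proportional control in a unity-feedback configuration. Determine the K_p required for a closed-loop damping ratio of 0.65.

K_p = 2.82

Closed-loop characteristic equation: s² + 6.1s + K_p·7.8 = 0.
So ω_n = √(7.8K_p) and 2ζω_n = 6.1, giving ζ = 6.1/(2√(7.8K_p)).
Setting ζ = 0.65: √(7.8K_p) = 6.1/(2·0.65) = 4.692, so K_p = 22.02/7.8 = 2.82.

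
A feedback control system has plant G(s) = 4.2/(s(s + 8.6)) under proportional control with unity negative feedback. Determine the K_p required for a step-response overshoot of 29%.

From %OS = 100·exp(−πζ/√(1−ζ²)) = 29%, ζ = −ln(0.29)/√(π²+ln²(0.29)) = 0.3666.
Characteristic equation s² + 8.6s + 4.2K_p = 0 gives ζ = 8.6/(2√(4.2K_p)).
Setting ζ = 0.3666: √(4.2K_p) = 8.6/(2·0.3666) = 11.73, so K_p = 137.6/4.2 = 32.8.

K_p = 32.8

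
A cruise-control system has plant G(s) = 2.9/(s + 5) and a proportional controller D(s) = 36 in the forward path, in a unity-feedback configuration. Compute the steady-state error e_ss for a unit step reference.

0.0457

The loop is type 0. Static position error constant K_pos = D(0)·G(0) = 36·0.58 = 20.88.
Steady-state error to a unit step: e_ss = 1/(1+K_pos) = 1/21.88 = 0.0457.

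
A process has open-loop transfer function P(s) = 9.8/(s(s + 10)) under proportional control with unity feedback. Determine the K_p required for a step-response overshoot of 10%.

K_p = 7.3

From %OS = 100·exp(−πζ/√(1−ζ²)) = 10%, ζ = −ln(0.1)/√(π²+ln²(0.1)) = 0.5912.
Characteristic equation s² + 10s + 9.8K_p = 0 gives ζ = 10/(2√(9.8K_p)).
Setting ζ = 0.5912: √(9.8K_p) = 10/(2·0.5912) = 8.458, so K_p = 71.54/9.8 = 7.3.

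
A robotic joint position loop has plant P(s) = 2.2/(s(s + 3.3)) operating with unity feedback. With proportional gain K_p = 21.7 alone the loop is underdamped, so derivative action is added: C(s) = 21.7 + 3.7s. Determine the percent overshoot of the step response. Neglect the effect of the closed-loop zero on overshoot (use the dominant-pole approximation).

0.969%

Forward path: (21.7 + 3.7s)·2.2/(s(s+3.3)). The closed-loop characteristic equation is s² + (3.3 + 2.2·3.7)s + 2.2·21.7 = 0.
That is s² + 11.44s + 47.74 = 0, so ω_n = 6.909 rad/s and ζ = 11.44/(2·6.909) = 0.8279.
%OS = 100·exp(−πζ/√(1−ζ²)) = 0.969%.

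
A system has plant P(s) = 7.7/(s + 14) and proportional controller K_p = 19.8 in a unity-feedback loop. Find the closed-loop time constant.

τ = 0.00601 s

Closed-loop transfer function: T(s) = K_p·P(s)/(1 + K_p·P(s)) = 152.5/(s + 14 + 152.5) = 152.5/(s + 166.5).
Time constant τ = 1/166.5 = 0.00601 s.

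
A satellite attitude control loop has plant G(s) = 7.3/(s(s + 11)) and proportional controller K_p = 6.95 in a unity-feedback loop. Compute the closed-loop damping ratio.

ζ = 0.772

The closed-loop denominator is s(s+11) + 6.95·7.3 = s² + 11s + 50.73.
So ω_n² = 50.73 ⇒ ω_n = 7.123 rad/s, and ζ = 11/(2ω_n) = 0.772.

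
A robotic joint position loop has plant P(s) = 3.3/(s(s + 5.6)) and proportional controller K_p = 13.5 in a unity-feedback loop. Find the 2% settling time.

T_s ≈ 1.43 s

The closed-loop denominator s² + 5.6s + 44.55 gives ω_n = √44.55 = 6.675 and ζ = 5.6/(2ω_n) = 0.4195.
2% settling time T_s ≈ 4/(ζω_n) = 4/2.8 = 1.43 s.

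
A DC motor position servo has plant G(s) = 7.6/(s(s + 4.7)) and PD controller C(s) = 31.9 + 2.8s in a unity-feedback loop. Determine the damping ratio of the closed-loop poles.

ζ = 0.834

Forward path: (31.9 + 2.8s)·7.6/(s(s+4.7)). The closed-loop characteristic equation is s² + (4.7 + 7.6·2.8)s + 7.6·31.9 = 0.
That is s² + 25.98s + 242.4 = 0, so ω_n = 15.57 rad/s and ζ = 25.98/(2·15.57) = 0.8343.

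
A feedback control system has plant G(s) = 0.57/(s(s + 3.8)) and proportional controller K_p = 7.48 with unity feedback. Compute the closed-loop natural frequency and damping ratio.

ω_n = 2.06 rad/s, ζ = 0.92

The closed-loop denominator is s(s+3.8) + 7.48·0.57 = s² + 3.8s + 4.264.
So ω_n² = 4.264 ⇒ ω_n = 2.065 rad/s, and ζ = 3.8/(2ω_n) = 0.92.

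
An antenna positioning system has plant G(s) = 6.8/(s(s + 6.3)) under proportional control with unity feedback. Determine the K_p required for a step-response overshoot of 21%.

K_p = 7.37

From %OS = 100·exp(−πζ/√(1−ζ²)) = 21%, ζ = −ln(0.21)/√(π²+ln²(0.21)) = 0.4449.
Characteristic equation s² + 6.3s + 6.8K_p = 0 gives ζ = 6.3/(2√(6.8K_p)).
Setting ζ = 0.4449: √(6.8K_p) = 6.3/(2·0.4449) = 7.08, so K_p = 50.13/6.8 = 7.37.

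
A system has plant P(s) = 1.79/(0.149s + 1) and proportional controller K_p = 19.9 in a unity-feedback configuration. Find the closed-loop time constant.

τ = 0.00407 s

Closed loop: T(s) = K_p·P/(1+K_p·P) = 35.62/(0.149s + 1 + 35.62), with pole at s = −(1 + 35.62)/0.149 = −245.8.
Closed-loop time constant τ = 1/245.8 = 0.00407 s.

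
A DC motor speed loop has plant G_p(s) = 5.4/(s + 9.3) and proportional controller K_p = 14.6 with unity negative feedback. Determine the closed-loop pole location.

s = -88.14

Closed-loop transfer function: T(s) = K_p·G_p(s)/(1 + K_p·G_p(s)) = 78.84/(s + 9.3 + 78.84) = 78.84/(s + 88.14).
The closed-loop pole is at s = −88.14.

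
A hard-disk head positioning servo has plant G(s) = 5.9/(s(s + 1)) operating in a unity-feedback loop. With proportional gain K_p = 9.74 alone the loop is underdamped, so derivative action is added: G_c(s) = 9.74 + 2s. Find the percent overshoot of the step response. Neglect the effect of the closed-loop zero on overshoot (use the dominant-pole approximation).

0.709%

Forward path: (9.74 + 2s)·5.9/(s(s+1)). The closed-loop characteristic equation is s² + (1 + 5.9·2)s + 5.9·9.74 = 0.
That is s² + 12.8s + 57.47 = 0, so ω_n = 7.581 rad/s and ζ = 12.8/(2·7.581) = 0.8443.
%OS = 100·exp(−πζ/√(1−ζ²)) = 0.709%.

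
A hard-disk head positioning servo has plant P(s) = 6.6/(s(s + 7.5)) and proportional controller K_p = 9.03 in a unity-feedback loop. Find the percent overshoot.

From 1 + K_pP(s) = 0: s² + 7.5s + 59.6 = 0 ⇒ ω_n = 7.72, ζ = 0.4858.
%OS = 100·exp(−πζ/√(1−ζ²)) = 100·exp(−π·0.4858/√0.764) = 17.4%.

17.4%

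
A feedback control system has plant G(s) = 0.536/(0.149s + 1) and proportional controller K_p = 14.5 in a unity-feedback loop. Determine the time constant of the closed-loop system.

Closed loop: T(s) = K_p·G/(1+K_p·G) = 7.772/(0.149s + 1 + 7.772), with pole at s = −(1 + 7.772)/0.149 = −58.87.
Closed-loop time constant τ = 1/58.87 = 0.017 s.

τ = 0.017 s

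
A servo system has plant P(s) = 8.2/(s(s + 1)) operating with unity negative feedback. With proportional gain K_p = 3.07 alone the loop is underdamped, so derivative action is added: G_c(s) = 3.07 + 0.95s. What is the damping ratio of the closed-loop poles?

Forward path: (3.07 + 0.95s)·8.2/(s(s+1)). The closed-loop characteristic equation is s² + (1 + 8.2·0.95)s + 8.2·3.07 = 0.
That is s² + 8.79s + 25.17 = 0, so ω_n = 5.017 rad/s and ζ = 8.79/(2·5.017) = 0.876.

ζ = 0.876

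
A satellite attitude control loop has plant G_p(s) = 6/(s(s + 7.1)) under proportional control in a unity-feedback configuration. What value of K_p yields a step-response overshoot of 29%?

From %OS = 100·exp(−πζ/√(1−ζ²)) = 29%, ζ = −ln(0.29)/√(π²+ln²(0.29)) = 0.3666.
Characteristic equation s² + 7.1s + 6K_p = 0 gives ζ = 7.1/(2√(6K_p)).
Setting ζ = 0.3666: √(6K_p) = 7.1/(2·0.3666) = 9.684, so K_p = 93.77/6 = 15.6.

K_p = 15.6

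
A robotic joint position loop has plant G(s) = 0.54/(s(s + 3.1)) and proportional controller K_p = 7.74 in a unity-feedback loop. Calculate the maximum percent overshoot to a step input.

The closed-loop denominator s² + 3.1s + 4.18 gives ω_n = √4.18 = 2.044 and ζ = 3.1/(2ω_n) = 0.7582.
%OS = 100·exp(−πζ/√(1−ζ²)) = 100·exp(−π·0.7582/√0.4252) = 2.59%.

2.59%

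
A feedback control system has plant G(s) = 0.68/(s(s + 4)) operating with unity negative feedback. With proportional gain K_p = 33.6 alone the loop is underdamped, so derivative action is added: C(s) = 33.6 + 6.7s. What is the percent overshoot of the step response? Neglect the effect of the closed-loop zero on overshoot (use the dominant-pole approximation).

Forward path: (33.6 + 6.7s)·0.68/(s(s+4)). The closed-loop characteristic equation is s² + (4 + 0.68·6.7)s + 0.68·33.6 = 0.
That is s² + 8.556s + 22.85 = 0, so ω_n = 4.78 rad/s and ζ = 8.556/(2·4.78) = 0.895.
%OS = 100·exp(−πζ/√(1−ζ²)) = 0.183%.

0.183%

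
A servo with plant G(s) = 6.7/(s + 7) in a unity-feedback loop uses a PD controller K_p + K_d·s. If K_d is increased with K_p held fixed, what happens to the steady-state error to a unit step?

unchanged

K_d affects only the transient (the s-coefficient); the DC loop gain, and hence e_ss, depends only on K_p.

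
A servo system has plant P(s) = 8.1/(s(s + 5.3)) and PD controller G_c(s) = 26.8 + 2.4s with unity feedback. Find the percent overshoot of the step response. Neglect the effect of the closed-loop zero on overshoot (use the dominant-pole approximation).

Forward path: (26.8 + 2.4s)·8.1/(s(s+5.3)). The closed-loop characteristic equation is s² + (5.3 + 8.1·2.4)s + 8.1·26.8 = 0.
That is s² + 24.74s + 217.1 = 0, so ω_n = 14.73 rad/s and ζ = 24.74/(2·14.73) = 0.8396.
%OS = 100·exp(−πζ/√(1−ζ²)) = 0.779%.

0.779%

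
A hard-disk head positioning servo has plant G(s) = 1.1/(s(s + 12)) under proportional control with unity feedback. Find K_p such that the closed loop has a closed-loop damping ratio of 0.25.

K_p = 524

Closed-loop characteristic equation: s² + 12s + K_p·1.1 = 0.
So ω_n = √(1.1K_p) and 2ζω_n = 12, giving ζ = 12/(2√(1.1K_p)).
Setting ζ = 0.25: √(1.1K_p) = 12/(2·0.25) = 24, so K_p = 576/1.1 = 524.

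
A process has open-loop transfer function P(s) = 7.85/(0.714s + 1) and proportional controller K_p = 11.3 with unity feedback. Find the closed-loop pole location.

s = -125.6

Closed loop: T(s) = K_p·P/(1+K_p·P) = 88.7/(0.714s + 1 + 88.7), with pole at s = −(1 + 88.7)/0.714 = −125.6.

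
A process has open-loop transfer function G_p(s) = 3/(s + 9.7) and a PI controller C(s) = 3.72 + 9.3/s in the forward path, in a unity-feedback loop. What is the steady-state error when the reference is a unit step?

0

The open loop C(s)G_p(s) has a pole at the origin (type 1), so the static position error constant is infinite and e_ss = 1/(1+∞) = 0.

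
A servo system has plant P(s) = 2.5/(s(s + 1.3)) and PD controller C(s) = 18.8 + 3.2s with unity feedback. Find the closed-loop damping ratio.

ζ = 0.678

Forward path: (18.8 + 3.2s)·2.5/(s(s+1.3)). The closed-loop characteristic equation is s² + (1.3 + 2.5·3.2)s + 2.5·18.8 = 0.
That is s² + 9.3s + 47 = 0, so ω_n = 6.856 rad/s and ζ = 9.3/(2·6.856) = 0.6783.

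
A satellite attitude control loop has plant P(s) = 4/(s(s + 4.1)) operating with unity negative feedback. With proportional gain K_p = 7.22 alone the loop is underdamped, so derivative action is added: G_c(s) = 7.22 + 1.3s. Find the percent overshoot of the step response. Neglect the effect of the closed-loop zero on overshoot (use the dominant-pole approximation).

0.442%

Forward path: (7.22 + 1.3s)·4/(s(s+4.1)). The closed-loop characteristic equation is s² + (4.1 + 4·1.3)s + 4·7.22 = 0.
That is s² + 9.3s + 28.88 = 0, so ω_n = 5.374 rad/s and ζ = 9.3/(2·5.374) = 0.8653.
%OS = 100·exp(−πζ/√(1−ζ²)) = 0.442%.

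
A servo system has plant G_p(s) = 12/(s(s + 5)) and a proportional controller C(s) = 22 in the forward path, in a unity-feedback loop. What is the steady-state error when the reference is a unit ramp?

0.0189

The loop has one pole at the origin (type 1). Velocity error constant K_v = lim_{s→0} s·C(s)G_p(s) = 22·12/5 = 52.8.
Steady-state error to a unit ramp: e_ss = 1/K_v = 0.0189.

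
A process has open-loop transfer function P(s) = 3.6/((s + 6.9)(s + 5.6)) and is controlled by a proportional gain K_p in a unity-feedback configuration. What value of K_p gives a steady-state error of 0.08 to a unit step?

The loop is type 0, so e_ss(step) = 1/(1 + K_pos) with K_pos = K_p·P(0).
P(0) = 0.09317. Require 1/(1 + K_p·0.09317) = 0.08, so 1 + 0.09317·K_p = 12.5.
K_p = (12.5 − 1)/0.09317 = 123.

K_p = 123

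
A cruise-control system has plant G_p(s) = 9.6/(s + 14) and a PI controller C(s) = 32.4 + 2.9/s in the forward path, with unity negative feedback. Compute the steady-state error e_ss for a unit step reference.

0

The open loop C(s)G_p(s) has a pole at the origin (type 1), so the static position error constant is infinite and e_ss = 1/(1+∞) = 0.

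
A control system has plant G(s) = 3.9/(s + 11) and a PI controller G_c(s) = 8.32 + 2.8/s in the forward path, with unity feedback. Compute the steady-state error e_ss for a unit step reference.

The open loop G_c(s)G(s) has a pole at the origin (type 1), so the static position error constant is infinite and e_ss = 1/(1+∞) = 0.

0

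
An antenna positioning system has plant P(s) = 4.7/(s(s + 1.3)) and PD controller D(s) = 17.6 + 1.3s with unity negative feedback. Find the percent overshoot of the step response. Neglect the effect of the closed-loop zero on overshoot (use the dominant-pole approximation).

24.6%

Forward path: (17.6 + 1.3s)·4.7/(s(s+1.3)). The closed-loop characteristic equation is s² + (1.3 + 4.7·1.3)s + 4.7·17.6 = 0.
That is s² + 7.41s + 82.72 = 0, so ω_n = 9.095 rad/s and ζ = 7.41/(2·9.095) = 0.4074.
%OS = 100·exp(−πζ/√(1−ζ²)) = 24.6%.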